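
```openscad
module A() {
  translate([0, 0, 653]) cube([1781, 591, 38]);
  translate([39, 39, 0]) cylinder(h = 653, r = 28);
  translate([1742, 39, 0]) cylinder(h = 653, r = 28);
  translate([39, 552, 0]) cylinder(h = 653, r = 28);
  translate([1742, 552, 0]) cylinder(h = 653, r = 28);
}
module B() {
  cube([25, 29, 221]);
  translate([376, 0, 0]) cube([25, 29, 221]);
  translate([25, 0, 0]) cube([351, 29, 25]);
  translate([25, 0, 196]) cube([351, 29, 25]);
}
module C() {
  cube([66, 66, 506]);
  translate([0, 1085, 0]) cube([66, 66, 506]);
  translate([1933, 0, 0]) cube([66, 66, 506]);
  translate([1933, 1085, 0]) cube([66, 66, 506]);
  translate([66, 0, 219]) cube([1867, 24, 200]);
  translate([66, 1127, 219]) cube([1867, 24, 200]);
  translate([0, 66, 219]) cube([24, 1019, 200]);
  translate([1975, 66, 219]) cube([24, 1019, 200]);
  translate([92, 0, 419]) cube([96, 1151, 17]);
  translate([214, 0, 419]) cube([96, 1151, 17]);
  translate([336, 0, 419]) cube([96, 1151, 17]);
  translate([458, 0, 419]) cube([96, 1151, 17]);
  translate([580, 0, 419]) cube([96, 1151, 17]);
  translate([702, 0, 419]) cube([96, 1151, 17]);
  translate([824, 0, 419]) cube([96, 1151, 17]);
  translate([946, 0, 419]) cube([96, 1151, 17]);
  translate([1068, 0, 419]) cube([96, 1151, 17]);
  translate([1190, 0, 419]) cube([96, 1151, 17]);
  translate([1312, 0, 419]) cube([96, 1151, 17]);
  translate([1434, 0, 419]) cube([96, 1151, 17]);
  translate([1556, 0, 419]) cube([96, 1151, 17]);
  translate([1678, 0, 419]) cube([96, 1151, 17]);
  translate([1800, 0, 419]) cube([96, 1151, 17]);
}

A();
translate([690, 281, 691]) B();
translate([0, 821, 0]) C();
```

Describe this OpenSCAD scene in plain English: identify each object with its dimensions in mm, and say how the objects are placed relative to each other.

A is a table with a 1781×591 mm rectangular top, 38 mm thick, top surface at z = 691 mm, supported by four round legs of 56 mm diameter, each leg's bounding box inset 11 mm from the nearest pair of top edges, running from the floor.

B is a picture frame with a 351×171 mm rectangular opening (x by z) and a uniform 25 mm border on every side. Frame depth is 29 mm along y. It is built from two vertical stiles running the full outside height and two horizontal rails spanning the gap between the stiles.

C is a bed frame 1999 mm long (x) by 1151 mm wide (y). Four 66×66 mm corner posts, 506 mm tall, at the corners of the footprint. Four rails of 24 mm thickness and 200 mm height run between adjacent posts with their undersides at z = 219 mm, their outer faces flush with the outside of the frame (the two x-running rails run between the posts' inner faces; the two y-running rails run between the posts' inner faces). 15 slats, each 96 mm wide (x) and 17 mm thick, lie across the top of the two x-running rails, running the full 1151 mm width of the frame in y; the slats are evenly spaced along x between the inner faces of the end posts with equal gaps (rounded down to the nearest mm) at the −x end and between each pair — any rounding remainder accumulates at the +x end.

The picture frame is on top of the table, centred. The bed frame is on the floor beside the table on its +y side.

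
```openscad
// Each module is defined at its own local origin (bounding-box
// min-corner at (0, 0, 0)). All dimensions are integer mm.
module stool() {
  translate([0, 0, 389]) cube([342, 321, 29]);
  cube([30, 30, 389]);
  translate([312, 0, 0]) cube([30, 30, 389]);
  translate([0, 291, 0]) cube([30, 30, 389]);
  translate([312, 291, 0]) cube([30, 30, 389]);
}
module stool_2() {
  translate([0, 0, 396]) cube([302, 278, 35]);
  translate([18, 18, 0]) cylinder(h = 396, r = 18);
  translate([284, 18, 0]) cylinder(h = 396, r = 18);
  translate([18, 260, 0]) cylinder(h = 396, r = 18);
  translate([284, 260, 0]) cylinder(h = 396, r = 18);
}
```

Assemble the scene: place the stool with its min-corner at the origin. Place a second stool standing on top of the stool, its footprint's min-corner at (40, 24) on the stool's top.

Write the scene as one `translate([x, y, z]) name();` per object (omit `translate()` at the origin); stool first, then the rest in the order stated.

stool();
translate([40, 24, 418]) stool_2();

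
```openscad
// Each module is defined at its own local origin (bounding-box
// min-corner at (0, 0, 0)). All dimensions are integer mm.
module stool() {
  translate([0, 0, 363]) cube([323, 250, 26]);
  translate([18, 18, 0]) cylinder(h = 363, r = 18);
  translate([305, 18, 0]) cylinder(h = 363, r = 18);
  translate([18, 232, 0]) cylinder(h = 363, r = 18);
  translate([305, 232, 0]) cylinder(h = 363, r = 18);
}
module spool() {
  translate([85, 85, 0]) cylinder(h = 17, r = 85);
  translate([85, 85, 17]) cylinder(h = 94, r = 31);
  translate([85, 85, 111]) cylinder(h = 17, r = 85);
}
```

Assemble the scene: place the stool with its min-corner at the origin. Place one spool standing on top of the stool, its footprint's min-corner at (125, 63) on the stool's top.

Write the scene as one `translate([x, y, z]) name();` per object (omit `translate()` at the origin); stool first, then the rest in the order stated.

stool();
translate([125, 63, 389]) spool();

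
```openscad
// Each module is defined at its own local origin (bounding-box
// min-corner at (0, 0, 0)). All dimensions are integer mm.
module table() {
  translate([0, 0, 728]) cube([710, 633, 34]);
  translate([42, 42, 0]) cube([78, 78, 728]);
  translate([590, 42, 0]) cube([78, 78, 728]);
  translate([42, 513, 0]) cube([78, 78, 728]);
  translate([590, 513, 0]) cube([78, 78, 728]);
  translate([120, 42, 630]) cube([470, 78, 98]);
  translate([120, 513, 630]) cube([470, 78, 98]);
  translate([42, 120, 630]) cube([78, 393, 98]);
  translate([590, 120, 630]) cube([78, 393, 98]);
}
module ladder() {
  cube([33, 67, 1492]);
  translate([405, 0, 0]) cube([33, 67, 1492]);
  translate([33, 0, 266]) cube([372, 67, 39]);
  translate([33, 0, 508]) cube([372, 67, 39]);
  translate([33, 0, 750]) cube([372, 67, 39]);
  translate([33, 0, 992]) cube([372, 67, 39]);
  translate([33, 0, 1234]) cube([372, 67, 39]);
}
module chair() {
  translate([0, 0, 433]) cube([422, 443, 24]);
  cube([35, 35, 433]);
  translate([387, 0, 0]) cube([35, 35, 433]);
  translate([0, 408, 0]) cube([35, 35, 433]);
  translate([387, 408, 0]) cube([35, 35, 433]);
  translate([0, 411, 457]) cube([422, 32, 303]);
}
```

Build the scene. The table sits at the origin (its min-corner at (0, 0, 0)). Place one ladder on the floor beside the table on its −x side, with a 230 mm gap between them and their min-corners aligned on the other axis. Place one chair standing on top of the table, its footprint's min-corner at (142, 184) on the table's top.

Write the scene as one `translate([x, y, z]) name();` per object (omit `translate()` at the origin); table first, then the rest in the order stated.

table();
translate([-668, 0, 0]) ladder();
translate([142, 184, 762]) chair();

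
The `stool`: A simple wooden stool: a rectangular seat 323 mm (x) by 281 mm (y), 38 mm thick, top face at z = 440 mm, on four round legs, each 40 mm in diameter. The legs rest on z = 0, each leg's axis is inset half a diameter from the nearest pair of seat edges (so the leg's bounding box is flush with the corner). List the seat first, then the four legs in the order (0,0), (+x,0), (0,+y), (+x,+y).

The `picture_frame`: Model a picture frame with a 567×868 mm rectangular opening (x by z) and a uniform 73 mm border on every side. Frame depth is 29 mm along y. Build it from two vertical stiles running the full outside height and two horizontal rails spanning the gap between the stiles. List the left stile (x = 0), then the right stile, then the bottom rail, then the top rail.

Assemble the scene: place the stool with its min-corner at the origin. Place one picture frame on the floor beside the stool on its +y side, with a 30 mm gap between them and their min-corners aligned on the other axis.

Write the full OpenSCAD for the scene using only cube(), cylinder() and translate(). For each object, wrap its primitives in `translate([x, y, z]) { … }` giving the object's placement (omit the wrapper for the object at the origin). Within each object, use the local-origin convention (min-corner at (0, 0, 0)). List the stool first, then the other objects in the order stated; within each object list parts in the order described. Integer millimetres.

translate([0, 0, 402]) cube([323, 281, 38]);
translate([20, 20, 0]) cylinder(h = 402, r = 20);
translate([303, 20, 0]) cylinder(h = 402, r = 20);
translate([20, 261, 0]) cylinder(h = 402, r = 20);
translate([303, 261, 0]) cylinder(h = 402, r = 20);
translate([0, 311, 0]) {
  cube([73, 29, 1014]);
  translate([640, 0, 0]) cube([73, 29, 1014]);
  translate([73, 0, 0]) cube([567, 29, 73]);
  translate([73, 0, 941]) cube([567, 29, 73]);
}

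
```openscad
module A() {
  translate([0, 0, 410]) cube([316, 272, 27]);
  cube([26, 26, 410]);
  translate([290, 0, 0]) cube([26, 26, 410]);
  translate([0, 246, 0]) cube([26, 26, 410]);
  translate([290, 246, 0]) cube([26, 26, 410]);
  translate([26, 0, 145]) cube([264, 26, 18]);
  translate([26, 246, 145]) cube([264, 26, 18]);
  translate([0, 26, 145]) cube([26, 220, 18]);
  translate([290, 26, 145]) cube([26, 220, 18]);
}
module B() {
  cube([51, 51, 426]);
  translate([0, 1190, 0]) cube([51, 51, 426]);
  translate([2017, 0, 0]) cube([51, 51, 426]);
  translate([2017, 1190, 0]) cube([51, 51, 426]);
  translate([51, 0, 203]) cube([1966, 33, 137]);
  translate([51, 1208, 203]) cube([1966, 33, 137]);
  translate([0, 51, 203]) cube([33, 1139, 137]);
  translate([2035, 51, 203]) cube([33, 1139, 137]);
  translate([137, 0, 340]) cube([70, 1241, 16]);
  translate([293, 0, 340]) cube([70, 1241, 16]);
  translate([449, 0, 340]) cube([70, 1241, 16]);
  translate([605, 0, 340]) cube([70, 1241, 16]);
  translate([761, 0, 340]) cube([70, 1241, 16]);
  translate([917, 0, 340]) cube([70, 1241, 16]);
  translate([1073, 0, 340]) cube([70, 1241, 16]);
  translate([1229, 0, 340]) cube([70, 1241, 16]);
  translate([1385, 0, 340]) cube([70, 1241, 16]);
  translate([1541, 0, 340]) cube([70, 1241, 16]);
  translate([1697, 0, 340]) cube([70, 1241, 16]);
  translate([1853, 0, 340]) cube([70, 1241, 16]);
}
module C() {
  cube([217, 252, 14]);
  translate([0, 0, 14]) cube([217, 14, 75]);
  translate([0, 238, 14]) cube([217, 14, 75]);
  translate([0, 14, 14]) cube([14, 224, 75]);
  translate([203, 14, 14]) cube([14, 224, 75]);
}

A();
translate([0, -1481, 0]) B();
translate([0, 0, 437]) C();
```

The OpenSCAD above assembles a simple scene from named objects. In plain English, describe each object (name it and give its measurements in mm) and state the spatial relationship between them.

A is a simple wooden stool: a rectangular seat 316 mm (x) by 272 mm (y), 27 mm thick, top face at z = 437 mm, on four square legs, each 26×26 mm in cross-section. The legs rest on z = 0, each flush with a corner of the seat. Four stretchers, 26 mm wide and 18 mm tall, connect adjacent legs with their undersides at z = 145 mm, each running between the inner faces of the legs it joins and aligned with the legs' outer faces on the other axis.

B is a bed frame 2068 mm long (x) by 1241 mm wide (y). Four 51×51 mm corner posts, 426 mm tall, at the corners of the footprint. Four rails of 33 mm thickness and 137 mm height run between adjacent posts with their undersides at z = 203 mm, their outer faces flush with the outside of the frame (the two x-running rails run between the posts' inner faces; the two y-running rails run between the posts' inner faces). 12 slats, each 70 mm wide (x) and 16 mm thick, lie across the top of the two x-running rails, running the full 1241 mm width of the frame in y; the slats are evenly spaced along x between the inner faces of the end posts with equal gaps (rounded down to the nearest mm) at the −x end and between each pair — any rounding remainder accumulates at the +x end.

C is an open storage box with external size 217×252×89 mm and wall thickness 14 mm (the base is also 14 mm thick). The base covers the whole footprint; the four walls stand on the base, with the y-facing walls full-width and the x-facing walls fitting between their inner faces.

The bed frame is on the floor beside the stool on its −y side. The open box is on top of the stool.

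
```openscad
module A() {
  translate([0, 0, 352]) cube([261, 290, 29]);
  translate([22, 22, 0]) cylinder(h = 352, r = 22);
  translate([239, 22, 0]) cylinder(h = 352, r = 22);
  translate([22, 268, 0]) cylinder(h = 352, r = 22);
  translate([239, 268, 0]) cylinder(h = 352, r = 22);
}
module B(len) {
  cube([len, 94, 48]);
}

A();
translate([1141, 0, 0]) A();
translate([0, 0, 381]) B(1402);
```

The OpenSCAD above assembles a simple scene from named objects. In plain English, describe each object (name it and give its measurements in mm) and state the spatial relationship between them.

A is a four-legged stool. The seat is 261×290 mm, 29 mm thick, top at z = 381 mm. It stands on four round legs, each 44 mm in diameter, from z = 0 to the seat underside, each leg's axis is inset half a diameter from the nearest pair of seat edges (so the leg's bounding box is flush with the corner).

B is a rectangular beam 1402 mm long (x), 94 mm deep (y), 48 mm thick (z).

The beam spans the tops of two stools placed 880 mm apart, resting at z = 381 mm.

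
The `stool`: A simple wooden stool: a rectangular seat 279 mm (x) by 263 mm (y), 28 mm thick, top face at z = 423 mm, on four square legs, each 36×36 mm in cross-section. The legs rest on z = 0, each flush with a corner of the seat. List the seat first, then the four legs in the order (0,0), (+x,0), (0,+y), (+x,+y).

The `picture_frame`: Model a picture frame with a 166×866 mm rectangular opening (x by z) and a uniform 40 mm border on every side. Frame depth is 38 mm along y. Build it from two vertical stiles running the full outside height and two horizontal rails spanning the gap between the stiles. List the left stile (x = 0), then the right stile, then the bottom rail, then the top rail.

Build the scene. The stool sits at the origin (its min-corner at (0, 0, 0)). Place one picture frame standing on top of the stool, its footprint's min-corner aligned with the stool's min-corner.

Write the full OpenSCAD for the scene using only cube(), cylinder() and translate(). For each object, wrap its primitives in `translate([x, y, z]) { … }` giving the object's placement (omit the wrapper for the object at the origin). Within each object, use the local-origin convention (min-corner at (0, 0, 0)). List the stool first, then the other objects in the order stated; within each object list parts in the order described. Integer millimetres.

translate([0, 0, 395]) cube([279, 263, 28]);
cube([36, 36, 395]);
translate([243, 0, 0]) cube([36, 36, 395]);
translate([0, 227, 0]) cube([36, 36, 395]);
translate([243, 227, 0]) cube([36, 36, 395]);
translate([0, 0, 423]) {
  cube([40, 38, 946]);
  translate([206, 0, 0]) cube([40, 38, 946]);
  translate([40, 0, 0]) cube([166, 38, 40]);
  translate([40, 0, 906]) cube([166, 38, 40]);
}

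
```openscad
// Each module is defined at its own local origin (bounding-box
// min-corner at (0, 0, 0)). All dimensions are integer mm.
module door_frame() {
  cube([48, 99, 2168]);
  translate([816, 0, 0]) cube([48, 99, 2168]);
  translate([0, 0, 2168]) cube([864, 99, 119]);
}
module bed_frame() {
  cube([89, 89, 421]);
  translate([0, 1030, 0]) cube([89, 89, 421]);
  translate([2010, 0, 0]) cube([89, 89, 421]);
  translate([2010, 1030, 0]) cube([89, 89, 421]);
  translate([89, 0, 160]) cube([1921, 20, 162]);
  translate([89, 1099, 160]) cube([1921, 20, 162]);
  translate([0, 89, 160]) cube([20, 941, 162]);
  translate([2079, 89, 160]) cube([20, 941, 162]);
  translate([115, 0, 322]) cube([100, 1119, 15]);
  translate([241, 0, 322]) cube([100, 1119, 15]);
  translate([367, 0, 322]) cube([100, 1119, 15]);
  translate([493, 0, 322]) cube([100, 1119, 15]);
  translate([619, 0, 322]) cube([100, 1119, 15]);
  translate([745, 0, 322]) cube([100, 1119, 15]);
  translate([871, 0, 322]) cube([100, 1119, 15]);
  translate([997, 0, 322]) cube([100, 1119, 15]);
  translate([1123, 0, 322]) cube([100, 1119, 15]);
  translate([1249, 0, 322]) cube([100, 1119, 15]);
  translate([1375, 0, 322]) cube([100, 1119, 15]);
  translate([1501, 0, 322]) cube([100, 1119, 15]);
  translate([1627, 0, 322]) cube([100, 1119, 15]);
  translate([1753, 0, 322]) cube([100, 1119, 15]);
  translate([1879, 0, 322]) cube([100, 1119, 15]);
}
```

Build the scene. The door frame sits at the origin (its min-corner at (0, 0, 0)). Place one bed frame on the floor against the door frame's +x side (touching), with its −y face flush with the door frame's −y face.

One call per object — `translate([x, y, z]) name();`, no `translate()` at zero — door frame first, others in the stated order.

door_frame();
translate([864, 0, 0]) bed_frame();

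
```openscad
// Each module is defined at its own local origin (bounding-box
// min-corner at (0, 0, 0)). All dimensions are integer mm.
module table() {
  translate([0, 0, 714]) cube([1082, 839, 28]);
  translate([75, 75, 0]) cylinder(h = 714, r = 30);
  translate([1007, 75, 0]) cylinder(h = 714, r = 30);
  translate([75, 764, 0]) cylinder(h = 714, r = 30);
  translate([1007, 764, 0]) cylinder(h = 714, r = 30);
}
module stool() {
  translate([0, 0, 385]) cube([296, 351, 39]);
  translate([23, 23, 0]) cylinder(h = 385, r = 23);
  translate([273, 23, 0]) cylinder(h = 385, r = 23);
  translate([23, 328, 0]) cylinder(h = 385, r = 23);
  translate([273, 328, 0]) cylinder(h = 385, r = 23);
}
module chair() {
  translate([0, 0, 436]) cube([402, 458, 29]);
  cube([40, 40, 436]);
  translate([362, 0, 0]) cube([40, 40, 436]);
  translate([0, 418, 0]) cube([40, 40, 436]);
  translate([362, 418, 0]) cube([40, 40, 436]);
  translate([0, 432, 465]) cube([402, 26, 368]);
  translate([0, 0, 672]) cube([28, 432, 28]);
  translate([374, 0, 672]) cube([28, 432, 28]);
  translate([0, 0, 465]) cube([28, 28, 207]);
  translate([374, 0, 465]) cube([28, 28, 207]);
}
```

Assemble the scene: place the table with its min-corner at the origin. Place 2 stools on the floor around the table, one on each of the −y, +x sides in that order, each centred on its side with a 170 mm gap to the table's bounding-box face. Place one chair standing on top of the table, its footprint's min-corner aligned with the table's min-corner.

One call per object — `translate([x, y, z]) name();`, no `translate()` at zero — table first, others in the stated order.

table();
translate([393, -521, 0]) stool();
translate([1252, 244, 0]) stool();
translate([0, 0, 742]) chair();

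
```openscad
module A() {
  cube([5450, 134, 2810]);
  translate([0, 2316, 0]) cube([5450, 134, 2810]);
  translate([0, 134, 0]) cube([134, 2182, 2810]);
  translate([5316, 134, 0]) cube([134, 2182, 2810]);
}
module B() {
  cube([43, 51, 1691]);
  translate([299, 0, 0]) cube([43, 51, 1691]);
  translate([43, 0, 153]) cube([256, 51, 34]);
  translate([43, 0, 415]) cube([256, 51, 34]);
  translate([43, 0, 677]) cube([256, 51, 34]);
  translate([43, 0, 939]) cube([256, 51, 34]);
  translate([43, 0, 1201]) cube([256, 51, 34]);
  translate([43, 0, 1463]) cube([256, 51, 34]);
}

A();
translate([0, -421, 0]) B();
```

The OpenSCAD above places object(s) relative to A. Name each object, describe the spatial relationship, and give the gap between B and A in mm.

A is a house frame. B is a ladder. The ladder is on the floor beside the house frame on its −y side. The gap between the ladder and the house frame is 370 mm.

The ladder's nearest face is 370 mm from the house frame's −y face.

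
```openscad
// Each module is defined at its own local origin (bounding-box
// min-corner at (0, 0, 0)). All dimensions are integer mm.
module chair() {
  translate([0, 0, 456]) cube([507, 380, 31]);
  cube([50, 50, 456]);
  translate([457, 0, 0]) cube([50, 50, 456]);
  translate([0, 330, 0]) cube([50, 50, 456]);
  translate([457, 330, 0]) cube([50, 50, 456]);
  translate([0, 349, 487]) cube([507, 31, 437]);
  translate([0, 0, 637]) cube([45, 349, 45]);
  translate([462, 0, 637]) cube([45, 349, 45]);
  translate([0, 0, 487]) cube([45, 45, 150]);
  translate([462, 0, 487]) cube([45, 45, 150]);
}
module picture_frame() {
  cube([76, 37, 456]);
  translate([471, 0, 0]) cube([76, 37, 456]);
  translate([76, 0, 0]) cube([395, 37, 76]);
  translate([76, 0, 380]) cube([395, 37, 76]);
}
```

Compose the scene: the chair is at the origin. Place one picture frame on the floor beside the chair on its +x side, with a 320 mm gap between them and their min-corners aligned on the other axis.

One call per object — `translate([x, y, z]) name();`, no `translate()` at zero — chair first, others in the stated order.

chair();
translate([827, 0, 0]) picture_frame();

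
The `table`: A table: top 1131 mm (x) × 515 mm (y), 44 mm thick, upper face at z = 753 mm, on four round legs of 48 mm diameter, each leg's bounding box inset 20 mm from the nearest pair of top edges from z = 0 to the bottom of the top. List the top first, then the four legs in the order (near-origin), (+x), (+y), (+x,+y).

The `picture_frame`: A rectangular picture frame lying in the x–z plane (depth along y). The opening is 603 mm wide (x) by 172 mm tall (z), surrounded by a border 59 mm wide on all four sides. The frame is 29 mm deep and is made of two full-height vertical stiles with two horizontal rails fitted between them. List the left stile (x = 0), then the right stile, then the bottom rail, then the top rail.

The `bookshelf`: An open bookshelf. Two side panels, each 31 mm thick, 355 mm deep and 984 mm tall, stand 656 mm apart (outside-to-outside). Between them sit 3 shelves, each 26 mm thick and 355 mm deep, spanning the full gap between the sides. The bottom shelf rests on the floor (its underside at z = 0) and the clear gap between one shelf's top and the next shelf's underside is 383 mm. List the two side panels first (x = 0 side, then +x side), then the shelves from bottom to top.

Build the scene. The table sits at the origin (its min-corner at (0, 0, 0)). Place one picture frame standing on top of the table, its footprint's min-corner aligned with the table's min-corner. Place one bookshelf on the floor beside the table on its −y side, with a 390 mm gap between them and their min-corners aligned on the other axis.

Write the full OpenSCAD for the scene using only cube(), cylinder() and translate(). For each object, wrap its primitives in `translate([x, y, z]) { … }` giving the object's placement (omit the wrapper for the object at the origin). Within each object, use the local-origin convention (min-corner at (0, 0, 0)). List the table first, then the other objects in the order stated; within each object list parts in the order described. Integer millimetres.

translate([0, 0, 709]) cube([1131, 515, 44]);
translate([44, 44, 0]) cylinder(h = 709, r = 24);
translate([1087, 44, 0]) cylinder(h = 709, r = 24);
translate([44, 471, 0]) cylinder(h = 709, r = 24);
translate([1087, 471, 0]) cylinder(h = 709, r = 24);
translate([0, 0, 753]) {
  cube([59, 29, 290]);
  translate([662, 0, 0]) cube([59, 29, 290]);
  translate([59, 0, 0]) cube([603, 29, 59]);
  translate([59, 0, 231]) cube([603, 29, 59]);
}
translate([0, -745, 0]) {
  cube([31, 355, 984]);
  translate([625, 0, 0]) cube([31, 355, 984]);
  translate([31, 0, 0]) cube([594, 355, 26]);
  translate([31, 0, 409]) cube([594, 355, 26]);
  translate([31, 0, 818]) cube([594, 355, 26]);
}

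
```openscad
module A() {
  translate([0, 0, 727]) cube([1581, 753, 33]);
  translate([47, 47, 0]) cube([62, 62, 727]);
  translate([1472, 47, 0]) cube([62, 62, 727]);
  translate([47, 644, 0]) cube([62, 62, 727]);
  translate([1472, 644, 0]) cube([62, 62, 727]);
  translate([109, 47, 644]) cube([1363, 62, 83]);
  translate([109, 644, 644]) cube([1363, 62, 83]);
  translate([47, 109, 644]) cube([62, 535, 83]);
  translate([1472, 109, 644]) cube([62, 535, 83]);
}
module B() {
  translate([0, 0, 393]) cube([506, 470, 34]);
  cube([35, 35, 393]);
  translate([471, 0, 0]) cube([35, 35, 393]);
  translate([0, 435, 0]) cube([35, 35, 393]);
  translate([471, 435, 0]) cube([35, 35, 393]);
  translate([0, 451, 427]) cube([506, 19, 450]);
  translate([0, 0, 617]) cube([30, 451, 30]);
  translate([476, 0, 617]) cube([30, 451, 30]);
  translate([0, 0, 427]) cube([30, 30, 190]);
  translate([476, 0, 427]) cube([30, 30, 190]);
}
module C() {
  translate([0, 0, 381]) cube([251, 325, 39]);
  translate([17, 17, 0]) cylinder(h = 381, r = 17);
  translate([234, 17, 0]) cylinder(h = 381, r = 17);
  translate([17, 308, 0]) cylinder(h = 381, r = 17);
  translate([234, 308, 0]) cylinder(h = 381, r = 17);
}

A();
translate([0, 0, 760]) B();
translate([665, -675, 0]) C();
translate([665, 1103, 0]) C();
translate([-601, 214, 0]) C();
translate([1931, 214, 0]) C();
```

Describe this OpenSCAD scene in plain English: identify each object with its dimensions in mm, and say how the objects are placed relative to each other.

A is a table: top 1581 mm (x) × 753 mm (y), 33 mm thick, upper face at z = 760 mm, on four 62×62 mm square legs, each inset 47 mm from the nearest pair of top edges, running from z = 0 to the bottom of the top. Four apron rails, 62 mm thick and 83 mm tall, run between adjacent legs with their top edges flush with the underside of the top and their outer faces flush with the legs' outer faces.

B is a chair: 506×470 mm seat, 34 mm thick, top at z = 427 mm, on four 35 mm square corner legs flush with the seat edges. A 19 mm thick backrest slab spans the full seat width, extending 450 mm above the seat top, its back face flush with the seat's +y edge. Two armrests of 30×30 mm section run along each side from the seat's front edge to the front of the backrest, top faces 220 mm above the seat top and outer faces flush with the seat's x-edges; a 30×30 mm post under the front of each armrest stands on the seat at the front corner.

C is a four-legged stool. The seat is a 251×325×39 mm slab whose top surface is at z = 420 mm; four round legs, each 34 mm in diameter, run from the floor (z = 0) to the underside of the seat, each leg's axis is inset half a diameter from the nearest pair of seat edges (so the leg's bounding box is flush with the corner).

The chair is on top of the table. Four stools sit around the table at the −y, +y, −x, +x sides.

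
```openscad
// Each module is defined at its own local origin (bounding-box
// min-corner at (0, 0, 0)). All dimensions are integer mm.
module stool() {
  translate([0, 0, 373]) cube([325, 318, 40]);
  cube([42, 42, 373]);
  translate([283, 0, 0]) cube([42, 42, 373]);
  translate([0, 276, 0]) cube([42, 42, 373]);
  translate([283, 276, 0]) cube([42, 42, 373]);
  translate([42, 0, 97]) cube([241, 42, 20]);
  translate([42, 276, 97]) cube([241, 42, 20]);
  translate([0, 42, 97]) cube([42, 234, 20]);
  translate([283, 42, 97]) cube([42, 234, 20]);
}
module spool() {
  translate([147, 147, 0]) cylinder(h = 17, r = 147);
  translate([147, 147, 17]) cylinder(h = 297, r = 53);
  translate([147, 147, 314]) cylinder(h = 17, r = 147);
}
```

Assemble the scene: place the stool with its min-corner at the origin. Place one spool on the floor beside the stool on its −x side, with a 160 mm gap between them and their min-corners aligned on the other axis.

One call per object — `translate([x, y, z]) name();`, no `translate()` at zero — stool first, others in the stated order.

stool();
translate([-454, 0, 0]) spool();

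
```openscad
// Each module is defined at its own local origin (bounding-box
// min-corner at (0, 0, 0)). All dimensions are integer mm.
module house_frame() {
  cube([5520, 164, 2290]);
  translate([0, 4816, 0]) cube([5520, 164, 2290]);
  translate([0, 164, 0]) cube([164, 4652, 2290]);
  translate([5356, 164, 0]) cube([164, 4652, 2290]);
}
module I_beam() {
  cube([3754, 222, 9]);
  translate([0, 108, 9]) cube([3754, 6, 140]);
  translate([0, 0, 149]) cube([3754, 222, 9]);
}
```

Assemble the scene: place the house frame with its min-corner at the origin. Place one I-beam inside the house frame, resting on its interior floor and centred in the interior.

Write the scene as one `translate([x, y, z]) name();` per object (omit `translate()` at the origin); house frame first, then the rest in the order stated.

house_frame();
translate([883, 2379, 0]) I_beam();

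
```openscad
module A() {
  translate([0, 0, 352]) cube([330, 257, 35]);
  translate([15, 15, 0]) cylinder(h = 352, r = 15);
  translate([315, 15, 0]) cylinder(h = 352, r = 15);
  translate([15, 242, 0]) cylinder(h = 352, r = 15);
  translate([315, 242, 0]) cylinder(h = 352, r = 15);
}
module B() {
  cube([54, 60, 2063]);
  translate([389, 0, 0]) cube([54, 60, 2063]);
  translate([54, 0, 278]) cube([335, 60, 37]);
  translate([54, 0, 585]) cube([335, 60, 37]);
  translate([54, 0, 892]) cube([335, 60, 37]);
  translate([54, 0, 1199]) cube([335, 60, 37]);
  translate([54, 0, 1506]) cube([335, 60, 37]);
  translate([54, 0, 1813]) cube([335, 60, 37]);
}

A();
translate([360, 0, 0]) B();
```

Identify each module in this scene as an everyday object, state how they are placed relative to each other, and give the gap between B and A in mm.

The ladder's nearest face is 30 mm from the stool's +x face.

A is a stool. B is a ladder. The ladder is on the floor beside the stool on its +x side. The gap between the ladder and the stool is 30 mm.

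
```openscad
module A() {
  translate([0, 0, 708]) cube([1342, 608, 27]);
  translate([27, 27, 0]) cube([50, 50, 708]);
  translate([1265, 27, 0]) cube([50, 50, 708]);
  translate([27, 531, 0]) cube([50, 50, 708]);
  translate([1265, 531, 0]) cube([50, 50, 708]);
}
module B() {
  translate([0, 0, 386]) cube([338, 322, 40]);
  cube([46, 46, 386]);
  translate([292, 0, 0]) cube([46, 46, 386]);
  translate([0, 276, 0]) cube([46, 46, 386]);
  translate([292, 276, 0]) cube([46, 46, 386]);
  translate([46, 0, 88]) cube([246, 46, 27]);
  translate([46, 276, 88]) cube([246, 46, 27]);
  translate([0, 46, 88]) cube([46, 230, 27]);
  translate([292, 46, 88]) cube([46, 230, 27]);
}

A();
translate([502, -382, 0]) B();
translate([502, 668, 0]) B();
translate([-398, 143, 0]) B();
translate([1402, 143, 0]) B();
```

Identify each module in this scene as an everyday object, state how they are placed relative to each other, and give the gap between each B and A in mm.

Each stool's nearest face is 60 mm from the table's bounding box.

A is a table. B is a stool. Four stools sit around the table at the −y, +y, −x, +x sides. The gap between each stool and the table is 60 mm.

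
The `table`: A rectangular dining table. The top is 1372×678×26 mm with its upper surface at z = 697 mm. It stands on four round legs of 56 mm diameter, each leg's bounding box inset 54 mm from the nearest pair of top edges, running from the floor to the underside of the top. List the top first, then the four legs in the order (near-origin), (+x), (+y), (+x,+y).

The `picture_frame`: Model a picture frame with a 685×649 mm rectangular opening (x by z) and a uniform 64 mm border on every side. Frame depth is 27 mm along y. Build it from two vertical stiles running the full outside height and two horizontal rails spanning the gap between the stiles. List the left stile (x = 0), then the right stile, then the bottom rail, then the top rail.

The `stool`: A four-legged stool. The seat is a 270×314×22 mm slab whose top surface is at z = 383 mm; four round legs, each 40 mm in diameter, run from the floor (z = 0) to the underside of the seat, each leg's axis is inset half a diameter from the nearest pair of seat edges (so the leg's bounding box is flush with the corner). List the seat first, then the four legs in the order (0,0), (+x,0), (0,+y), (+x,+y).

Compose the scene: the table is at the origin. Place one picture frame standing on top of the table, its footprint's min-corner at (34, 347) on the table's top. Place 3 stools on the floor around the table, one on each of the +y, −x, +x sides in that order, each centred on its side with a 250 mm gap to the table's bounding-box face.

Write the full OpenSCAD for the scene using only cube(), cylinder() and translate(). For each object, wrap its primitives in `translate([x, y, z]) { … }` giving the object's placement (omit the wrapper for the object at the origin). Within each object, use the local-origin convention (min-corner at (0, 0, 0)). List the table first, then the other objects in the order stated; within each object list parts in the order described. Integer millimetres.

translate([0, 0, 671]) cube([1372, 678, 26]);
translate([82, 82, 0]) cylinder(h = 671, r = 28);
translate([1290, 82, 0]) cylinder(h = 671, r = 28);
translate([82, 596, 0]) cylinder(h = 671, r = 28);
translate([1290, 596, 0]) cylinder(h = 671, r = 28);
translate([34, 347, 697]) {
  cube([64, 27, 777]);
  translate([749, 0, 0]) cube([64, 27, 777]);
  translate([64, 0, 0]) cube([685, 27, 64]);
  translate([64, 0, 713]) cube([685, 27, 64]);
}
translate([551, 928, 0]) {
  translate([0, 0, 361]) cube([270, 314, 22]);
  translate([20, 20, 0]) cylinder(h = 361, r = 20);
  translate([250, 20, 0]) cylinder(h = 361, r = 20);
  translate([20, 294, 0]) cylinder(h = 361, r = 20);
  translate([250, 294, 0]) cylinder(h = 361, r = 20);
}
translate([-520, 182, 0]) {
  translate([0, 0, 361]) cube([270, 314, 22]);
  translate([20, 20, 0]) cylinder(h = 361, r = 20);
  translate([250, 20, 0]) cylinder(h = 361, r = 20);
  translate([20, 294, 0]) cylinder(h = 361, r = 20);
  translate([250, 294, 0]) cylinder(h = 361, r = 20);
}
translate([1622, 182, 0]) {
  translate([0, 0, 361]) cube([270, 314, 22]);
  translate([20, 20, 0]) cylinder(h = 361, r = 20);
  translate([250, 20, 0]) cylinder(h = 361, r = 20);
  translate([20, 294, 0]) cylinder(h = 361, r = 20);
  translate([250, 294, 0]) cylinder(h = 361, r = 20);
}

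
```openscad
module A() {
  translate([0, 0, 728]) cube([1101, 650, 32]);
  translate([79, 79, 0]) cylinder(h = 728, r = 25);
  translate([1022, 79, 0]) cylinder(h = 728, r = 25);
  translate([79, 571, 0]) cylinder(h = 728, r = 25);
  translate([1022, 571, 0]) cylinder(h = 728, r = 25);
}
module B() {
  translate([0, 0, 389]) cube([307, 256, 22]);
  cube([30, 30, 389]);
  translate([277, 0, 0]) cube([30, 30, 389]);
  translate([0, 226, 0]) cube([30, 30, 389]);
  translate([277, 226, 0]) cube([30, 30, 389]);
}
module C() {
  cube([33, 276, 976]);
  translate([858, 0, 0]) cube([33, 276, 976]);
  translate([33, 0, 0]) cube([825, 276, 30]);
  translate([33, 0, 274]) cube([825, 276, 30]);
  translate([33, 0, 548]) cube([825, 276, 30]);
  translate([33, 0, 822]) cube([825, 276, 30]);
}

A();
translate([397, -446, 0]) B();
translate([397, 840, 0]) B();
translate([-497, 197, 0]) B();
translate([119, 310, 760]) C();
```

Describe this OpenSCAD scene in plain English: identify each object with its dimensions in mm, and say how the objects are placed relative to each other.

A is a table with a 1101×650 mm rectangular top, 32 mm thick, top surface at z = 760 mm, supported by four round legs of 50 mm diameter, each leg's bounding box inset 54 mm from the nearest pair of top edges, running from the floor.

B is a four-legged stool. The seat is 307×256 mm, 22 mm thick, top at z = 411 mm. It stands on four square legs, each 30×30 mm in cross-section, from z = 0 to the seat underside, each flush with a corner of the seat.

C is a bookshelf 891 mm wide overall, 276 mm deep and 976 mm tall. The two sides are 33 mm thick vertical panels. 4 horizontal shelves of 30 mm thickness span between the inner faces of the sides; the lowest shelf sits on the floor and shelves are stacked with a clear vertical gap of 244 mm between each pair.

Three stools sit around the table at the −y, +y, −x sides. The bookshelf is on top of the table.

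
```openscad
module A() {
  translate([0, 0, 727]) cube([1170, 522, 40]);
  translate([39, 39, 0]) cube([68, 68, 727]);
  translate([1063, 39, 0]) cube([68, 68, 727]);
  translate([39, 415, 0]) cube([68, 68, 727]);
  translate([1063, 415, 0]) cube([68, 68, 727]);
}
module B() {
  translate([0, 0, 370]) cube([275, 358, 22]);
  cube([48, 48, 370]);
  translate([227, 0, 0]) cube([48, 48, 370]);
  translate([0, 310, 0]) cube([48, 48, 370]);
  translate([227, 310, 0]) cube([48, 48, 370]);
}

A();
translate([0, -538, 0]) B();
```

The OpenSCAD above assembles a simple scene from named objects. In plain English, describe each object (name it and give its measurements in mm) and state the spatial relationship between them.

A is a rectangular dining table. The top is 1170×522×40 mm with its upper surface at z = 767 mm. It stands on four 68×68 mm square legs, each inset 39 mm from the nearest pair of top edges, running from the floor to the underside of the top.

B is a simple wooden stool: a rectangular seat 275 mm (x) by 358 mm (y), 22 mm thick, top face at z = 392 mm, on four square legs, each 48×48 mm in cross-section. The legs rest on z = 0, each flush with a corner of the seat.

The stool is on the floor beside the table on its −y side.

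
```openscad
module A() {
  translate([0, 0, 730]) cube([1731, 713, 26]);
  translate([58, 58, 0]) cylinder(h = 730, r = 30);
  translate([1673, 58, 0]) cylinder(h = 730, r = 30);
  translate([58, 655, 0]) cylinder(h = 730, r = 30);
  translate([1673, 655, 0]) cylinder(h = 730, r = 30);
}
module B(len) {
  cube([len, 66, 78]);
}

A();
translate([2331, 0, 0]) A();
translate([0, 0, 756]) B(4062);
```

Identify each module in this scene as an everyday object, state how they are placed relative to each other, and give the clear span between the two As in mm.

Second table starts at x = 2331; first ends at x = 1731; clear span = 2331 − 1731 = 600 mm.

A is a table. B is a beam. A beam spans the tops of two tables. The clear span between the two tables is 600 mm.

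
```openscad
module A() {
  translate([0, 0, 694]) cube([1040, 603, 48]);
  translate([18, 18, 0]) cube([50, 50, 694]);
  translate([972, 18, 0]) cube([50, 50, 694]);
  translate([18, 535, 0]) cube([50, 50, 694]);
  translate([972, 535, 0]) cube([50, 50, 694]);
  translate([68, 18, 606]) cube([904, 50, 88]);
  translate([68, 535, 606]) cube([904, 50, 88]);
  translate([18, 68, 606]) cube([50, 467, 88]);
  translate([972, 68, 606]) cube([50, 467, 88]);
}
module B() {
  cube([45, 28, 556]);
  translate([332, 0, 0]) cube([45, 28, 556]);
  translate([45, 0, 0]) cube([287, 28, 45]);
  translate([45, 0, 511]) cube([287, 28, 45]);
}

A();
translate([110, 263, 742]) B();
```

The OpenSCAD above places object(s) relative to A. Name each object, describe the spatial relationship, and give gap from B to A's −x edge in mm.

The picture frame's min-x is at 110; the table's min-x is 0; gap = 110 mm.

A is a table. B is a picture frame. The picture frame is on top of the table. The gap from the picture frame to the table's −x edge is 110 mm.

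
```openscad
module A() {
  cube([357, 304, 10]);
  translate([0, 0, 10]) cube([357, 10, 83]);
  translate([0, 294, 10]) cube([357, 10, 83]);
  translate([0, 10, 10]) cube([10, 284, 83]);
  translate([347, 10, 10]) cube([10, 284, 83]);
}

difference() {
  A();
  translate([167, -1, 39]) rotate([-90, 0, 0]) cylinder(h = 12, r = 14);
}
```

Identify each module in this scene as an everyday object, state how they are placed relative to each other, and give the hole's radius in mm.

A is an open box. The open box has a circular hole through its front wall. The hole's radius is 14 mm.

The subtracted cylinder has r = 14 mm.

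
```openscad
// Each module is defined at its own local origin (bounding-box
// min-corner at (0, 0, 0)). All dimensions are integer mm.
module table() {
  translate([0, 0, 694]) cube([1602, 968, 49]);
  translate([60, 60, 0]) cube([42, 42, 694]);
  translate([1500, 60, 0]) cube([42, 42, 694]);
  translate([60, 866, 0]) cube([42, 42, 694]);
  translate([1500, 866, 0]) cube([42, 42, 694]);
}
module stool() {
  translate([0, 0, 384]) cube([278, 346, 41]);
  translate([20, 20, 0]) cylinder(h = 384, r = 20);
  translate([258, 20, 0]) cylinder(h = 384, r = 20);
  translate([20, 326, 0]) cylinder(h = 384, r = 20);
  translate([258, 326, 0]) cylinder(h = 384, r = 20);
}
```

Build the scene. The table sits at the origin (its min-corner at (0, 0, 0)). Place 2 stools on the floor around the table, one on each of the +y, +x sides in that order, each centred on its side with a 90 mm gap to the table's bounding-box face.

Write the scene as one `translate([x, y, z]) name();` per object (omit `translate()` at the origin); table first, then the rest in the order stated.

table();
translate([662, 1058, 0]) stool();
translate([1692, 311, 0]) stool();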